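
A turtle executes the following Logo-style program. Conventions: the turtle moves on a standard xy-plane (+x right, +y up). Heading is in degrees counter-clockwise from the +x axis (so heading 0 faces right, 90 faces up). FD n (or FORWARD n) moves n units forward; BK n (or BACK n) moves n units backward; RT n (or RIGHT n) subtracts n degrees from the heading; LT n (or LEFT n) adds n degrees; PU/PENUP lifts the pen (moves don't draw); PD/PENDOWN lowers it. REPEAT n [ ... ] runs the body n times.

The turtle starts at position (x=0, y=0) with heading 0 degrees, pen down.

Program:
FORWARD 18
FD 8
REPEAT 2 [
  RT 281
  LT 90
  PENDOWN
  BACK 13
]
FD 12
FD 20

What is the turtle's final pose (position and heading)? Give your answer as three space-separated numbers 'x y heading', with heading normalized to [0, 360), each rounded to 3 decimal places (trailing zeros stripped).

Answer: 56.378 -9.598 338

Derivation:
Executing turtle program step by step:
Start: pos=(0,0), heading=0, pen down
FD 18: (0,0) -> (18,0) [heading=0, draw]
FD 8: (18,0) -> (26,0) [heading=0, draw]
REPEAT 2 [
  -- iteration 1/2 --
  RT 281: heading 0 -> 79
  LT 90: heading 79 -> 169
  PD: pen down
  BK 13: (26,0) -> (38.761,-2.481) [heading=169, draw]
  -- iteration 2/2 --
  RT 281: heading 169 -> 248
  LT 90: heading 248 -> 338
  PD: pen down
  BK 13: (38.761,-2.481) -> (26.708,2.389) [heading=338, draw]
]
FD 12: (26.708,2.389) -> (37.834,-2.106) [heading=338, draw]
FD 20: (37.834,-2.106) -> (56.378,-9.598) [heading=338, draw]
Final: pos=(56.378,-9.598), heading=338, 6 segment(s) drawn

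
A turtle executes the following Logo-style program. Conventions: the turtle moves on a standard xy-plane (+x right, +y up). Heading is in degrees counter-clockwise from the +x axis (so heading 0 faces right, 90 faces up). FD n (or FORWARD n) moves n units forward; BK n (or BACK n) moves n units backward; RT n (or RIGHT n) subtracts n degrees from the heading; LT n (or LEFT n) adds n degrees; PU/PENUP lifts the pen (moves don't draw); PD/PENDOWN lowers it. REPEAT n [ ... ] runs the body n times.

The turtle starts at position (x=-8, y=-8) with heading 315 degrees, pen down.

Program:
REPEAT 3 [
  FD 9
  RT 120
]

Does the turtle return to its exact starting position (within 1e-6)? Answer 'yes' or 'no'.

Answer: yes

Derivation:
Executing turtle program step by step:
Start: pos=(-8,-8), heading=315, pen down
REPEAT 3 [
  -- iteration 1/3 --
  FD 9: (-8,-8) -> (-1.636,-14.364) [heading=315, draw]
  RT 120: heading 315 -> 195
  -- iteration 2/3 --
  FD 9: (-1.636,-14.364) -> (-10.329,-16.693) [heading=195, draw]
  RT 120: heading 195 -> 75
  -- iteration 3/3 --
  FD 9: (-10.329,-16.693) -> (-8,-8) [heading=75, draw]
  RT 120: heading 75 -> 315
]
Final: pos=(-8,-8), heading=315, 3 segment(s) drawn

Start position: (-8, -8)
Final position: (-8, -8)
Distance = 0; < 1e-6 -> CLOSED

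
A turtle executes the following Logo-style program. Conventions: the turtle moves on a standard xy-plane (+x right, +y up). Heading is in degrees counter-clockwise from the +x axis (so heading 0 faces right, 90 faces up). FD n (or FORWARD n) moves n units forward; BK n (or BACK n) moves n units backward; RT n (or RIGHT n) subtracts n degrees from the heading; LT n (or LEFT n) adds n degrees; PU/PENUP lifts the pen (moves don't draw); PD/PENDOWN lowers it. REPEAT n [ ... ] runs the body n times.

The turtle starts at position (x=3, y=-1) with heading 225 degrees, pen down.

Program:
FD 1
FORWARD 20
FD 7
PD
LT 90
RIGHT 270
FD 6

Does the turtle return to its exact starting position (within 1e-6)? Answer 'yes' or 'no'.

Answer: no

Derivation:
Executing turtle program step by step:
Start: pos=(3,-1), heading=225, pen down
FD 1: (3,-1) -> (2.293,-1.707) [heading=225, draw]
FD 20: (2.293,-1.707) -> (-11.849,-15.849) [heading=225, draw]
FD 7: (-11.849,-15.849) -> (-16.799,-20.799) [heading=225, draw]
PD: pen down
LT 90: heading 225 -> 315
RT 270: heading 315 -> 45
FD 6: (-16.799,-20.799) -> (-12.556,-16.556) [heading=45, draw]
Final: pos=(-12.556,-16.556), heading=45, 4 segment(s) drawn

Start position: (3, -1)
Final position: (-12.556, -16.556)
Distance = 22; >= 1e-6 -> NOT closed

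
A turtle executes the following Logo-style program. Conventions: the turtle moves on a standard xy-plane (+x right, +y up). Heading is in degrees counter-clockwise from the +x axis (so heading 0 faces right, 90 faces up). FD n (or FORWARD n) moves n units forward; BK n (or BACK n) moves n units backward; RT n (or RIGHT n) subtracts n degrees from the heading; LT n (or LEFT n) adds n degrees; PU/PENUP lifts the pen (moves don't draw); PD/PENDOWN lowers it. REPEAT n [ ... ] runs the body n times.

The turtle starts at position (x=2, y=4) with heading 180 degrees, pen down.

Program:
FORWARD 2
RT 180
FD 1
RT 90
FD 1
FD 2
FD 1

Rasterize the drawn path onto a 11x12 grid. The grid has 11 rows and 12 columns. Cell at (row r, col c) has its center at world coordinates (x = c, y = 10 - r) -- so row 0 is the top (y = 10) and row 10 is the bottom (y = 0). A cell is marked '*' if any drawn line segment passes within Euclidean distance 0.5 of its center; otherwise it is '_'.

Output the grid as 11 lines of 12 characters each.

Segment 0: (2,4) -> (0,4)
Segment 1: (0,4) -> (1,4)
Segment 2: (1,4) -> (1,3)
Segment 3: (1,3) -> (1,1)
Segment 4: (1,1) -> (1,0)

Answer: ____________
____________
____________
____________
____________
____________
***_________
_*__________
_*__________
_*__________
_*__________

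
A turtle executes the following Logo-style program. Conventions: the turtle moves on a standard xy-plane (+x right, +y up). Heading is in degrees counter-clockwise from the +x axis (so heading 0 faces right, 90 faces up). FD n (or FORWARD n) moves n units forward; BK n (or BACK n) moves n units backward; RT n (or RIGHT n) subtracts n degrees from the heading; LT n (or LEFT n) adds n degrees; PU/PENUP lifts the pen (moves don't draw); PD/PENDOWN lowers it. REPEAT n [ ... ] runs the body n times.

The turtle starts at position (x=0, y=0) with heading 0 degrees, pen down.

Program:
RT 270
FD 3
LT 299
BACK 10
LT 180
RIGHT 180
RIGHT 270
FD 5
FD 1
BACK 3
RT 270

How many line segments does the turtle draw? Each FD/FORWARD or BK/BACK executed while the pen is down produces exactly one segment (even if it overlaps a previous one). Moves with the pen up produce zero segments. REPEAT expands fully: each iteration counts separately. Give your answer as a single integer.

Executing turtle program step by step:
Start: pos=(0,0), heading=0, pen down
RT 270: heading 0 -> 90
FD 3: (0,0) -> (0,3) [heading=90, draw]
LT 299: heading 90 -> 29
BK 10: (0,3) -> (-8.746,-1.848) [heading=29, draw]
LT 180: heading 29 -> 209
RT 180: heading 209 -> 29
RT 270: heading 29 -> 119
FD 5: (-8.746,-1.848) -> (-11.17,2.525) [heading=119, draw]
FD 1: (-11.17,2.525) -> (-11.655,3.4) [heading=119, draw]
BK 3: (-11.655,3.4) -> (-10.201,0.776) [heading=119, draw]
RT 270: heading 119 -> 209
Final: pos=(-10.201,0.776), heading=209, 5 segment(s) drawn
Segments drawn: 5

Answer: 5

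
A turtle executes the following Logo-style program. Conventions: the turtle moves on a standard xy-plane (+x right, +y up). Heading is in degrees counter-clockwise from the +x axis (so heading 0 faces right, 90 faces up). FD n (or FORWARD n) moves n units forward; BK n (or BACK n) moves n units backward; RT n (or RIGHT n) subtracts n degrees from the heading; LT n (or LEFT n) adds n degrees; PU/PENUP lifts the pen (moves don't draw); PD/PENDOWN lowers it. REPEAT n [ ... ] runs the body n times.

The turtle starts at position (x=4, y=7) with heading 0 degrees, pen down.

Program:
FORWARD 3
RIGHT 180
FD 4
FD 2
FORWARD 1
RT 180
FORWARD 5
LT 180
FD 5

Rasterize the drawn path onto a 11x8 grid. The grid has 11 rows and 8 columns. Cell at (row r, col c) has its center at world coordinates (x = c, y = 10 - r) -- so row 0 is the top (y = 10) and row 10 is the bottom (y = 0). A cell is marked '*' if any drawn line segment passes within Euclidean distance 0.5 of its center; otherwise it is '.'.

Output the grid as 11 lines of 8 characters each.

Segment 0: (4,7) -> (7,7)
Segment 1: (7,7) -> (3,7)
Segment 2: (3,7) -> (1,7)
Segment 3: (1,7) -> (0,7)
Segment 4: (0,7) -> (5,7)
Segment 5: (5,7) -> (0,7)

Answer: ........
........
........
********
........
........
........
........
........
........
........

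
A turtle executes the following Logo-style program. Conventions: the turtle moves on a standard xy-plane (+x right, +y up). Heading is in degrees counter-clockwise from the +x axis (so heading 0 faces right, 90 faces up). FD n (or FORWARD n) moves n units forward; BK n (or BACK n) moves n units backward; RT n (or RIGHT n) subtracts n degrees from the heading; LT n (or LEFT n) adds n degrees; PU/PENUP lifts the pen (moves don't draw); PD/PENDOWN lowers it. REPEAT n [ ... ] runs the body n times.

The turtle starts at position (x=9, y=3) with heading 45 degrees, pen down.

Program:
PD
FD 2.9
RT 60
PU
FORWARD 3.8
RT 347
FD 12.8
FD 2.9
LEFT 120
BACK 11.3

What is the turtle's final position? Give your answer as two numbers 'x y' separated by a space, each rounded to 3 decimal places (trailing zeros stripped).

Executing turtle program step by step:
Start: pos=(9,3), heading=45, pen down
PD: pen down
FD 2.9: (9,3) -> (11.051,5.051) [heading=45, draw]
RT 60: heading 45 -> 345
PU: pen up
FD 3.8: (11.051,5.051) -> (14.721,4.067) [heading=345, move]
RT 347: heading 345 -> 358
FD 12.8: (14.721,4.067) -> (27.513,3.62) [heading=358, move]
FD 2.9: (27.513,3.62) -> (30.412,3.519) [heading=358, move]
LT 120: heading 358 -> 118
BK 11.3: (30.412,3.519) -> (35.717,-6.458) [heading=118, move]
Final: pos=(35.717,-6.458), heading=118, 1 segment(s) drawn

Answer: 35.717 -6.458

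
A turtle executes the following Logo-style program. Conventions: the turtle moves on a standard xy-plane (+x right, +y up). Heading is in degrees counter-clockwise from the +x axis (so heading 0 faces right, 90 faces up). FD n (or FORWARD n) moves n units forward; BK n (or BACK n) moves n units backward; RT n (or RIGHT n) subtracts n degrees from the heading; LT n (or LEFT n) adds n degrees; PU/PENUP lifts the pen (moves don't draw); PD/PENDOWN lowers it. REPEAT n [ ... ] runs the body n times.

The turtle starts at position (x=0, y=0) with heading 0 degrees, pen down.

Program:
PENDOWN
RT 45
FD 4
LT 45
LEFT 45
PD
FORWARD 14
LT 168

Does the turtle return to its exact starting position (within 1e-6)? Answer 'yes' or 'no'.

Executing turtle program step by step:
Start: pos=(0,0), heading=0, pen down
PD: pen down
RT 45: heading 0 -> 315
FD 4: (0,0) -> (2.828,-2.828) [heading=315, draw]
LT 45: heading 315 -> 0
LT 45: heading 0 -> 45
PD: pen down
FD 14: (2.828,-2.828) -> (12.728,7.071) [heading=45, draw]
LT 168: heading 45 -> 213
Final: pos=(12.728,7.071), heading=213, 2 segment(s) drawn

Start position: (0, 0)
Final position: (12.728, 7.071)
Distance = 14.56; >= 1e-6 -> NOT closed

Answer: no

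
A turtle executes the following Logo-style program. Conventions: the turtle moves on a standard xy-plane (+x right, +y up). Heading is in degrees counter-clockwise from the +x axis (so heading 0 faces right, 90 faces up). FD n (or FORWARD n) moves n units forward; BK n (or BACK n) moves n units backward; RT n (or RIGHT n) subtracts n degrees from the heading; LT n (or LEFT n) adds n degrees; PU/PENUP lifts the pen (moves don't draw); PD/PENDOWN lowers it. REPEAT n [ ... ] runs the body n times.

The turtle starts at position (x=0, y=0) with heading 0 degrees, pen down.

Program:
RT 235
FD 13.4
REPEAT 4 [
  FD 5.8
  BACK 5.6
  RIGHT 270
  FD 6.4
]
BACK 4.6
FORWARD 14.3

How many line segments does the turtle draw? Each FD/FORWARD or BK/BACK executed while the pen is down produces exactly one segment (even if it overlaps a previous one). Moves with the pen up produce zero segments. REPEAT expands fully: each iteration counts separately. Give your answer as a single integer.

Answer: 15

Derivation:
Executing turtle program step by step:
Start: pos=(0,0), heading=0, pen down
RT 235: heading 0 -> 125
FD 13.4: (0,0) -> (-7.686,10.977) [heading=125, draw]
REPEAT 4 [
  -- iteration 1/4 --
  FD 5.8: (-7.686,10.977) -> (-11.013,15.728) [heading=125, draw]
  BK 5.6: (-11.013,15.728) -> (-7.801,11.14) [heading=125, draw]
  RT 270: heading 125 -> 215
  FD 6.4: (-7.801,11.14) -> (-13.043,7.47) [heading=215, draw]
  -- iteration 2/4 --
  FD 5.8: (-13.043,7.47) -> (-17.794,4.143) [heading=215, draw]
  BK 5.6: (-17.794,4.143) -> (-13.207,7.355) [heading=215, draw]
  RT 270: heading 215 -> 305
  FD 6.4: (-13.207,7.355) -> (-9.536,2.112) [heading=305, draw]
  -- iteration 3/4 --
  FD 5.8: (-9.536,2.112) -> (-6.209,-2.639) [heading=305, draw]
  BK 5.6: (-6.209,-2.639) -> (-9.421,1.948) [heading=305, draw]
  RT 270: heading 305 -> 35
  FD 6.4: (-9.421,1.948) -> (-4.179,5.619) [heading=35, draw]
  -- iteration 4/4 --
  FD 5.8: (-4.179,5.619) -> (0.572,8.946) [heading=35, draw]
  BK 5.6: (0.572,8.946) -> (-4.015,5.734) [heading=35, draw]
  RT 270: heading 35 -> 125
  FD 6.4: (-4.015,5.734) -> (-7.686,10.977) [heading=125, draw]
]
BK 4.6: (-7.686,10.977) -> (-5.047,7.209) [heading=125, draw]
FD 14.3: (-5.047,7.209) -> (-13.25,18.922) [heading=125, draw]
Final: pos=(-13.25,18.922), heading=125, 15 segment(s) drawn
Segments drawn: 15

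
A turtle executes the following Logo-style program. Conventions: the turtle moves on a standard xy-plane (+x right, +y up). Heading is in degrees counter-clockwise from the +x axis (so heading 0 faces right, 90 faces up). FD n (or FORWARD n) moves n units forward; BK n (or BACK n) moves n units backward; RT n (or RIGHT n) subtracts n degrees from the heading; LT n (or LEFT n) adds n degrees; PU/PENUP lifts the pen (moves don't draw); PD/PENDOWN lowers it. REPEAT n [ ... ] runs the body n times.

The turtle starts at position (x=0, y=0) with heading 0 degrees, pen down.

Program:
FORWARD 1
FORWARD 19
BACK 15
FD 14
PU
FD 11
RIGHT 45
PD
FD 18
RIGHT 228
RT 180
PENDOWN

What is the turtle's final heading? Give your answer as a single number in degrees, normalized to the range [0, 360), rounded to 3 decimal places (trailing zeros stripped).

Answer: 267

Derivation:
Executing turtle program step by step:
Start: pos=(0,0), heading=0, pen down
FD 1: (0,0) -> (1,0) [heading=0, draw]
FD 19: (1,0) -> (20,0) [heading=0, draw]
BK 15: (20,0) -> (5,0) [heading=0, draw]
FD 14: (5,0) -> (19,0) [heading=0, draw]
PU: pen up
FD 11: (19,0) -> (30,0) [heading=0, move]
RT 45: heading 0 -> 315
PD: pen down
FD 18: (30,0) -> (42.728,-12.728) [heading=315, draw]
RT 228: heading 315 -> 87
RT 180: heading 87 -> 267
PD: pen down
Final: pos=(42.728,-12.728), heading=267, 5 segment(s) drawn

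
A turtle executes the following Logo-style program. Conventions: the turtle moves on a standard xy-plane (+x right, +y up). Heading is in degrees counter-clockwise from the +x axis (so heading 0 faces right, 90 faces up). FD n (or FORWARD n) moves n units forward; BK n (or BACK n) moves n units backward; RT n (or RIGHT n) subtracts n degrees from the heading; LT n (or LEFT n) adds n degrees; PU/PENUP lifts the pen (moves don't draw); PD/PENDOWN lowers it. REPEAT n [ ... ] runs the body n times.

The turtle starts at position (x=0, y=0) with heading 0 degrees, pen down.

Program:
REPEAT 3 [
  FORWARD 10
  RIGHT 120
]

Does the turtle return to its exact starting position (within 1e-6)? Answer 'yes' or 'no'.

Answer: yes

Derivation:
Executing turtle program step by step:
Start: pos=(0,0), heading=0, pen down
REPEAT 3 [
  -- iteration 1/3 --
  FD 10: (0,0) -> (10,0) [heading=0, draw]
  RT 120: heading 0 -> 240
  -- iteration 2/3 --
  FD 10: (10,0) -> (5,-8.66) [heading=240, draw]
  RT 120: heading 240 -> 120
  -- iteration 3/3 --
  FD 10: (5,-8.66) -> (0,0) [heading=120, draw]
  RT 120: heading 120 -> 0
]
Final: pos=(0,0), heading=0, 3 segment(s) drawn

Start position: (0, 0)
Final position: (0, 0)
Distance = 0; < 1e-6 -> CLOSED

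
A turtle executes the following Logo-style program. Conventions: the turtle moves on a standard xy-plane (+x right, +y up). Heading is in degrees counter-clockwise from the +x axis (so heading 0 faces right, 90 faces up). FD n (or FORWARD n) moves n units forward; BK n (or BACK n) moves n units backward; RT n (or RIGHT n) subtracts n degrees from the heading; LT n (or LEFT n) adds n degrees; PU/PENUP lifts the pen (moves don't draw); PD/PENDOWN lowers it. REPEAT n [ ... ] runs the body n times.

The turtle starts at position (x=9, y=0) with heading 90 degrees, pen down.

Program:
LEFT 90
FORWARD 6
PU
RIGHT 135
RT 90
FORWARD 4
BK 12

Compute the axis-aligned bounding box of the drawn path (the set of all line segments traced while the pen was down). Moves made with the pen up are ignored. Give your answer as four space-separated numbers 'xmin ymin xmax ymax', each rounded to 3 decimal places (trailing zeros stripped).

Answer: 3 0 9 0

Derivation:
Executing turtle program step by step:
Start: pos=(9,0), heading=90, pen down
LT 90: heading 90 -> 180
FD 6: (9,0) -> (3,0) [heading=180, draw]
PU: pen up
RT 135: heading 180 -> 45
RT 90: heading 45 -> 315
FD 4: (3,0) -> (5.828,-2.828) [heading=315, move]
BK 12: (5.828,-2.828) -> (-2.657,5.657) [heading=315, move]
Final: pos=(-2.657,5.657), heading=315, 1 segment(s) drawn

Segment endpoints: x in {3, 9}, y in {0, 0}
xmin=3, ymin=0, xmax=9, ymax=0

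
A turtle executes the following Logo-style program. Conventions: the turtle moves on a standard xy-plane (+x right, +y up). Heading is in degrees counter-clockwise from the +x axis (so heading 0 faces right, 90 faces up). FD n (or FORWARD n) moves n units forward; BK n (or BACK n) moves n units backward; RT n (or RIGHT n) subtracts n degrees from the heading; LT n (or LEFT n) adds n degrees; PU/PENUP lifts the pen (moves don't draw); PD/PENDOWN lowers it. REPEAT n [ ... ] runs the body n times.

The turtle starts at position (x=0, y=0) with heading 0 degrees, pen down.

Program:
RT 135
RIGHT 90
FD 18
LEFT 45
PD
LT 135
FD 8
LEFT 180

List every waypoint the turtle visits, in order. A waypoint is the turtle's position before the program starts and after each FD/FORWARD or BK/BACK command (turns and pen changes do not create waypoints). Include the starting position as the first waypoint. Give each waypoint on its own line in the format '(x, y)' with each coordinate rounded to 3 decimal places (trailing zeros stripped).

Executing turtle program step by step:
Start: pos=(0,0), heading=0, pen down
RT 135: heading 0 -> 225
RT 90: heading 225 -> 135
FD 18: (0,0) -> (-12.728,12.728) [heading=135, draw]
LT 45: heading 135 -> 180
PD: pen down
LT 135: heading 180 -> 315
FD 8: (-12.728,12.728) -> (-7.071,7.071) [heading=315, draw]
LT 180: heading 315 -> 135
Final: pos=(-7.071,7.071), heading=135, 2 segment(s) drawn
Waypoints (3 total):
(0, 0)
(-12.728, 12.728)
(-7.071, 7.071)

Answer: (0, 0)
(-12.728, 12.728)
(-7.071, 7.071)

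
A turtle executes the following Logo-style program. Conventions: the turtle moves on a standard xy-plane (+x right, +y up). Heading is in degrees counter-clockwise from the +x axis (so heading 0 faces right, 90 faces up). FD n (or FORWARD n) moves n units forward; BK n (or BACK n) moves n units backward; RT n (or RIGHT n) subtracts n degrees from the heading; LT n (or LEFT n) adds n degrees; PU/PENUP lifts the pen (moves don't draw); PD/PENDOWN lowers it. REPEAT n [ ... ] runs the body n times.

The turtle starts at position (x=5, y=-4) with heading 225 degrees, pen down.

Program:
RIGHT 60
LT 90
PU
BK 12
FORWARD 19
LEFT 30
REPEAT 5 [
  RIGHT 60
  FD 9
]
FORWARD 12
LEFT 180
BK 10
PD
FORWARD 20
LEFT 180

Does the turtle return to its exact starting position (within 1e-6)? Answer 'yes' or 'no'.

Executing turtle program step by step:
Start: pos=(5,-4), heading=225, pen down
RT 60: heading 225 -> 165
LT 90: heading 165 -> 255
PU: pen up
BK 12: (5,-4) -> (8.106,7.591) [heading=255, move]
FD 19: (8.106,7.591) -> (3.188,-10.761) [heading=255, move]
LT 30: heading 255 -> 285
REPEAT 5 [
  -- iteration 1/5 --
  RT 60: heading 285 -> 225
  FD 9: (3.188,-10.761) -> (-3.176,-17.125) [heading=225, move]
  -- iteration 2/5 --
  RT 60: heading 225 -> 165
  FD 9: (-3.176,-17.125) -> (-11.869,-14.796) [heading=165, move]
  -- iteration 3/5 --
  RT 60: heading 165 -> 105
  FD 9: (-11.869,-14.796) -> (-14.198,-6.103) [heading=105, move]
  -- iteration 4/5 --
  RT 60: heading 105 -> 45
  FD 9: (-14.198,-6.103) -> (-7.834,0.261) [heading=45, move]
  -- iteration 5/5 --
  RT 60: heading 45 -> 345
  FD 9: (-7.834,0.261) -> (0.859,-2.068) [heading=345, move]
]
FD 12: (0.859,-2.068) -> (12.45,-5.174) [heading=345, move]
LT 180: heading 345 -> 165
BK 10: (12.45,-5.174) -> (22.109,-7.762) [heading=165, move]
PD: pen down
FD 20: (22.109,-7.762) -> (2.791,-2.586) [heading=165, draw]
LT 180: heading 165 -> 345
Final: pos=(2.791,-2.586), heading=345, 1 segment(s) drawn

Start position: (5, -4)
Final position: (2.791, -2.586)
Distance = 2.623; >= 1e-6 -> NOT closed

Answer: no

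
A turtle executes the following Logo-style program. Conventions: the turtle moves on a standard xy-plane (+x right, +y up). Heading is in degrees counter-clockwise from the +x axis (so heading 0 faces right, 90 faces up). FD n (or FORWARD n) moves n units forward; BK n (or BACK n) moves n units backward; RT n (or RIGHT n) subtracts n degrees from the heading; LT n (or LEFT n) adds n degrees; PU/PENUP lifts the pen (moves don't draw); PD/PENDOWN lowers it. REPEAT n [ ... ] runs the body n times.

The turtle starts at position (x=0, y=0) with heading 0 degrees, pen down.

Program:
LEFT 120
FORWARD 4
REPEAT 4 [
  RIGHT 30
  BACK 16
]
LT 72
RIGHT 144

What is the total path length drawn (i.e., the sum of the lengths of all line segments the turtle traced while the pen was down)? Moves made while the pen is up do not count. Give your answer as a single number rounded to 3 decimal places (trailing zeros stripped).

Executing turtle program step by step:
Start: pos=(0,0), heading=0, pen down
LT 120: heading 0 -> 120
FD 4: (0,0) -> (-2,3.464) [heading=120, draw]
REPEAT 4 [
  -- iteration 1/4 --
  RT 30: heading 120 -> 90
  BK 16: (-2,3.464) -> (-2,-12.536) [heading=90, draw]
  -- iteration 2/4 --
  RT 30: heading 90 -> 60
  BK 16: (-2,-12.536) -> (-10,-26.392) [heading=60, draw]
  -- iteration 3/4 --
  RT 30: heading 60 -> 30
  BK 16: (-10,-26.392) -> (-23.856,-34.392) [heading=30, draw]
  -- iteration 4/4 --
  RT 30: heading 30 -> 0
  BK 16: (-23.856,-34.392) -> (-39.856,-34.392) [heading=0, draw]
]
LT 72: heading 0 -> 72
RT 144: heading 72 -> 288
Final: pos=(-39.856,-34.392), heading=288, 5 segment(s) drawn

Segment lengths:
  seg 1: (0,0) -> (-2,3.464), length = 4
  seg 2: (-2,3.464) -> (-2,-12.536), length = 16
  seg 3: (-2,-12.536) -> (-10,-26.392), length = 16
  seg 4: (-10,-26.392) -> (-23.856,-34.392), length = 16
  seg 5: (-23.856,-34.392) -> (-39.856,-34.392), length = 16
Total = 68

Answer: 68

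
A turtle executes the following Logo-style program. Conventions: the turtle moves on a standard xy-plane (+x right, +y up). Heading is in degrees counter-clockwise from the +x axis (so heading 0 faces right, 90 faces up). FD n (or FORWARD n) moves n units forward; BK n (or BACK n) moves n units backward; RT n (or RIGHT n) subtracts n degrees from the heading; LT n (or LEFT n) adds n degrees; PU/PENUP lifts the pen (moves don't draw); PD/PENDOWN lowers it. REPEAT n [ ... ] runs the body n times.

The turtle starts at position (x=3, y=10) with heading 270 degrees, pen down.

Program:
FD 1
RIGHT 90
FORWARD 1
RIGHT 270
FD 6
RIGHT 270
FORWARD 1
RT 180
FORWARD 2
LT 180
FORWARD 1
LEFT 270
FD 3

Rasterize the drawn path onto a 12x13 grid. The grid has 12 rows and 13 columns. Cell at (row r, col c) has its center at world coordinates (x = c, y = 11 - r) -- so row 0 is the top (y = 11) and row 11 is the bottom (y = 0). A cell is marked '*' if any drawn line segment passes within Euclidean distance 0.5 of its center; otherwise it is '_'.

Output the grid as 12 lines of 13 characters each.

Answer: _____________
___*_________
__**_________
__*__________
__*__________
__*__________
__*__________
__*__________
_***_________
__*__________
__*__________
__*__________

Derivation:
Segment 0: (3,10) -> (3,9)
Segment 1: (3,9) -> (2,9)
Segment 2: (2,9) -> (2,3)
Segment 3: (2,3) -> (3,3)
Segment 4: (3,3) -> (1,3)
Segment 5: (1,3) -> (2,3)
Segment 6: (2,3) -> (2,0)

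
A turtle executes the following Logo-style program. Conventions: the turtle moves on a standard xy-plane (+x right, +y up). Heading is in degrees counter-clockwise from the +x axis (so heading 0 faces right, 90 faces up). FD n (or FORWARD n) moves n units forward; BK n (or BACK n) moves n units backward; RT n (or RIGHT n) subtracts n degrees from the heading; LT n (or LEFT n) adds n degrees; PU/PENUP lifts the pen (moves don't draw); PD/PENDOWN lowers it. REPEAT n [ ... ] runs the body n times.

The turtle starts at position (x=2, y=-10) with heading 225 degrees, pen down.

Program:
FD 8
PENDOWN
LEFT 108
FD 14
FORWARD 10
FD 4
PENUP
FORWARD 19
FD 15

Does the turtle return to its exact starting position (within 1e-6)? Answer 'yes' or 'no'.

Executing turtle program step by step:
Start: pos=(2,-10), heading=225, pen down
FD 8: (2,-10) -> (-3.657,-15.657) [heading=225, draw]
PD: pen down
LT 108: heading 225 -> 333
FD 14: (-3.657,-15.657) -> (8.817,-22.013) [heading=333, draw]
FD 10: (8.817,-22.013) -> (17.727,-26.553) [heading=333, draw]
FD 4: (17.727,-26.553) -> (21.291,-28.369) [heading=333, draw]
PU: pen up
FD 19: (21.291,-28.369) -> (38.22,-36.994) [heading=333, move]
FD 15: (38.22,-36.994) -> (51.586,-43.804) [heading=333, move]
Final: pos=(51.586,-43.804), heading=333, 4 segment(s) drawn

Start position: (2, -10)
Final position: (51.586, -43.804)
Distance = 60.012; >= 1e-6 -> NOT closed

Answer: no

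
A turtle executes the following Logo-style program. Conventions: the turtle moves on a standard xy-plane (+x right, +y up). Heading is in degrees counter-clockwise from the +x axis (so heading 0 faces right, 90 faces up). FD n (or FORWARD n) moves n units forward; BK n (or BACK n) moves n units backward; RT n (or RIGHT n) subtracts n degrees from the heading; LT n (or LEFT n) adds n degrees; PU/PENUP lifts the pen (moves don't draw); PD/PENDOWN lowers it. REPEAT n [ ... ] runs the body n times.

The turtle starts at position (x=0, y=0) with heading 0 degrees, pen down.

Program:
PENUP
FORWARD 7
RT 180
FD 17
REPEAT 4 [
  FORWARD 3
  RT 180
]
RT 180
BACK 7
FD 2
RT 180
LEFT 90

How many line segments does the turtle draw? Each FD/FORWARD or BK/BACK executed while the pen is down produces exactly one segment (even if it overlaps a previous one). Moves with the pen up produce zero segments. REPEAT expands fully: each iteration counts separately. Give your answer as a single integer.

Executing turtle program step by step:
Start: pos=(0,0), heading=0, pen down
PU: pen up
FD 7: (0,0) -> (7,0) [heading=0, move]
RT 180: heading 0 -> 180
FD 17: (7,0) -> (-10,0) [heading=180, move]
REPEAT 4 [
  -- iteration 1/4 --
  FD 3: (-10,0) -> (-13,0) [heading=180, move]
  RT 180: heading 180 -> 0
  -- iteration 2/4 --
  FD 3: (-13,0) -> (-10,0) [heading=0, move]
  RT 180: heading 0 -> 180
  -- iteration 3/4 --
  FD 3: (-10,0) -> (-13,0) [heading=180, move]
  RT 180: heading 180 -> 0
  -- iteration 4/4 --
  FD 3: (-13,0) -> (-10,0) [heading=0, move]
  RT 180: heading 0 -> 180
]
RT 180: heading 180 -> 0
BK 7: (-10,0) -> (-17,0) [heading=0, move]
FD 2: (-17,0) -> (-15,0) [heading=0, move]
RT 180: heading 0 -> 180
LT 90: heading 180 -> 270
Final: pos=(-15,0), heading=270, 0 segment(s) drawn
Segments drawn: 0

Answer: 0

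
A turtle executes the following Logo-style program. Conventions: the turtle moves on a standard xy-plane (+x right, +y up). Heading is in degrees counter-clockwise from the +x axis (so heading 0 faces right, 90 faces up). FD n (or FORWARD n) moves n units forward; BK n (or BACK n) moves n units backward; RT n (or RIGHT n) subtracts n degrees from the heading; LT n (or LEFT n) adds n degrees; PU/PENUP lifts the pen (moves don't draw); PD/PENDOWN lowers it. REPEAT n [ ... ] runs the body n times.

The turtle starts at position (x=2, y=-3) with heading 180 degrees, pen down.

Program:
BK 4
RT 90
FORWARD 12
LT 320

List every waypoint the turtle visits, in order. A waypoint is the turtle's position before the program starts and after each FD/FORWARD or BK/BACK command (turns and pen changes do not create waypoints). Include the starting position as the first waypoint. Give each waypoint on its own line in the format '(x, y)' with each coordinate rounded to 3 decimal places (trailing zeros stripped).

Executing turtle program step by step:
Start: pos=(2,-3), heading=180, pen down
BK 4: (2,-3) -> (6,-3) [heading=180, draw]
RT 90: heading 180 -> 90
FD 12: (6,-3) -> (6,9) [heading=90, draw]
LT 320: heading 90 -> 50
Final: pos=(6,9), heading=50, 2 segment(s) drawn
Waypoints (3 total):
(2, -3)
(6, -3)
(6, 9)

Answer: (2, -3)
(6, -3)
(6, 9)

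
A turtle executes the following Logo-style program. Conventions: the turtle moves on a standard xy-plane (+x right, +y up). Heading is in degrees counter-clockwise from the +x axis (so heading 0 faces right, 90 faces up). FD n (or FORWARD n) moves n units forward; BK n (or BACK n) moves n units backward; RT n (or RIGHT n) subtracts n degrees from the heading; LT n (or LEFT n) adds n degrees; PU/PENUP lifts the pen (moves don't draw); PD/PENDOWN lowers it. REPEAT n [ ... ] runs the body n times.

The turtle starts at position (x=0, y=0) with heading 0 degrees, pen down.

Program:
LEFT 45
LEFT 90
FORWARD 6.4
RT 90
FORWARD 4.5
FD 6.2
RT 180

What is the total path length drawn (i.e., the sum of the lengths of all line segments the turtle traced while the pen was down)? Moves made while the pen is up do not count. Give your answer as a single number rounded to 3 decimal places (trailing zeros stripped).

Executing turtle program step by step:
Start: pos=(0,0), heading=0, pen down
LT 45: heading 0 -> 45
LT 90: heading 45 -> 135
FD 6.4: (0,0) -> (-4.525,4.525) [heading=135, draw]
RT 90: heading 135 -> 45
FD 4.5: (-4.525,4.525) -> (-1.344,7.707) [heading=45, draw]
FD 6.2: (-1.344,7.707) -> (3.041,12.092) [heading=45, draw]
RT 180: heading 45 -> 225
Final: pos=(3.041,12.092), heading=225, 3 segment(s) drawn

Segment lengths:
  seg 1: (0,0) -> (-4.525,4.525), length = 6.4
  seg 2: (-4.525,4.525) -> (-1.344,7.707), length = 4.5
  seg 3: (-1.344,7.707) -> (3.041,12.092), length = 6.2
Total = 17.1

Answer: 17.1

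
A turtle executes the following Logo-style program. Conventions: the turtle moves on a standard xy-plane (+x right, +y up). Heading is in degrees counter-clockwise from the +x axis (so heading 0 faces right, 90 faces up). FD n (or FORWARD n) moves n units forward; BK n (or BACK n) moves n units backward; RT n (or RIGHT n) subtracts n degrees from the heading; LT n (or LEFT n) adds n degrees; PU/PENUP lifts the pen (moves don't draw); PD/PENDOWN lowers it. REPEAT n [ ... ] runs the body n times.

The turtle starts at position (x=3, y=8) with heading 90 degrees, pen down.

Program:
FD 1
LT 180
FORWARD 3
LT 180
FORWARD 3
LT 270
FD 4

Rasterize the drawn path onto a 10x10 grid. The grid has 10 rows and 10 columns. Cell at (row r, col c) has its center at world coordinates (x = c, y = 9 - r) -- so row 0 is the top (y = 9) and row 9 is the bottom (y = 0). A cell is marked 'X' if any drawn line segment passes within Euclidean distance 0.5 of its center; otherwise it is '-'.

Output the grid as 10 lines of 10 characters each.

Segment 0: (3,8) -> (3,9)
Segment 1: (3,9) -> (3,6)
Segment 2: (3,6) -> (3,9)
Segment 3: (3,9) -> (7,9)

Answer: ---XXXXX--
---X------
---X------
---X------
----------
----------
----------
----------
----------
----------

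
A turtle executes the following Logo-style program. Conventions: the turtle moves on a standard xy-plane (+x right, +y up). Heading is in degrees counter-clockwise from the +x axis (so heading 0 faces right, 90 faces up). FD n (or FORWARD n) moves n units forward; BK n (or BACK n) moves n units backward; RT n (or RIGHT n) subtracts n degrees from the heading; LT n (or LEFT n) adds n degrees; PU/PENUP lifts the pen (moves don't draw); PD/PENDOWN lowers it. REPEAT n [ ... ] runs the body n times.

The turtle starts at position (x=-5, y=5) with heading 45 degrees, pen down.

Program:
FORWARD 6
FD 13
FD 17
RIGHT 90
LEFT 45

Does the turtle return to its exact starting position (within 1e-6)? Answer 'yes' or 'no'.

Answer: no

Derivation:
Executing turtle program step by step:
Start: pos=(-5,5), heading=45, pen down
FD 6: (-5,5) -> (-0.757,9.243) [heading=45, draw]
FD 13: (-0.757,9.243) -> (8.435,18.435) [heading=45, draw]
FD 17: (8.435,18.435) -> (20.456,30.456) [heading=45, draw]
RT 90: heading 45 -> 315
LT 45: heading 315 -> 0
Final: pos=(20.456,30.456), heading=0, 3 segment(s) drawn

Start position: (-5, 5)
Final position: (20.456, 30.456)
Distance = 36; >= 1e-6 -> NOT closed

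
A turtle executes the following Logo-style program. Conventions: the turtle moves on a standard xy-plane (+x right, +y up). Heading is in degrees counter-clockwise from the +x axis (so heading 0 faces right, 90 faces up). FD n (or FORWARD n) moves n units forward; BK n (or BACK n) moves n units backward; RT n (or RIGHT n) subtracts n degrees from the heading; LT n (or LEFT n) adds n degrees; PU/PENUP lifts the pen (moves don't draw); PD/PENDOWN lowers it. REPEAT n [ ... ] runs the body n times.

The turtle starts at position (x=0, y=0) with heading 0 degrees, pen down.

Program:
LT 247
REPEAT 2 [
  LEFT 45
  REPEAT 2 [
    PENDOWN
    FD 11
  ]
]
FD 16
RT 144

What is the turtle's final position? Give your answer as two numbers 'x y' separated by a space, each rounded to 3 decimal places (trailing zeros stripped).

Executing turtle program step by step:
Start: pos=(0,0), heading=0, pen down
LT 247: heading 0 -> 247
REPEAT 2 [
  -- iteration 1/2 --
  LT 45: heading 247 -> 292
  REPEAT 2 [
    -- iteration 1/2 --
    PD: pen down
    FD 11: (0,0) -> (4.121,-10.199) [heading=292, draw]
    -- iteration 2/2 --
    PD: pen down
    FD 11: (4.121,-10.199) -> (8.241,-20.398) [heading=292, draw]
  ]
  -- iteration 2/2 --
  LT 45: heading 292 -> 337
  REPEAT 2 [
    -- iteration 1/2 --
    PD: pen down
    FD 11: (8.241,-20.398) -> (18.367,-24.696) [heading=337, draw]
    -- iteration 2/2 --
    PD: pen down
    FD 11: (18.367,-24.696) -> (28.492,-28.994) [heading=337, draw]
  ]
]
FD 16: (28.492,-28.994) -> (43.221,-35.246) [heading=337, draw]
RT 144: heading 337 -> 193
Final: pos=(43.221,-35.246), heading=193, 5 segment(s) drawn

Answer: 43.221 -35.246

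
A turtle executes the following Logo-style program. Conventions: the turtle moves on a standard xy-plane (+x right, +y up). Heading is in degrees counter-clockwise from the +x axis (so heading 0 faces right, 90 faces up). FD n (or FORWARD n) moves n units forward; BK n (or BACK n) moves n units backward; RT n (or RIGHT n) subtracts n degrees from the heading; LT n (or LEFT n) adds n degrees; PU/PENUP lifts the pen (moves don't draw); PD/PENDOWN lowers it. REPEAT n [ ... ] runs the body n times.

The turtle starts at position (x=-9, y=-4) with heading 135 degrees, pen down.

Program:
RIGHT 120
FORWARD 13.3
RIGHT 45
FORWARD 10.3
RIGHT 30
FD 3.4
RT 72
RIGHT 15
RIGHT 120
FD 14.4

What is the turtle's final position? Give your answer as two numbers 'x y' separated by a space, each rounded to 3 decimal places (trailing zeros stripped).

Executing turtle program step by step:
Start: pos=(-9,-4), heading=135, pen down
RT 120: heading 135 -> 15
FD 13.3: (-9,-4) -> (3.847,-0.558) [heading=15, draw]
RT 45: heading 15 -> 330
FD 10.3: (3.847,-0.558) -> (12.767,-5.708) [heading=330, draw]
RT 30: heading 330 -> 300
FD 3.4: (12.767,-5.708) -> (14.467,-8.652) [heading=300, draw]
RT 72: heading 300 -> 228
RT 15: heading 228 -> 213
RT 120: heading 213 -> 93
FD 14.4: (14.467,-8.652) -> (13.713,5.728) [heading=93, draw]
Final: pos=(13.713,5.728), heading=93, 4 segment(s) drawn

Answer: 13.713 5.728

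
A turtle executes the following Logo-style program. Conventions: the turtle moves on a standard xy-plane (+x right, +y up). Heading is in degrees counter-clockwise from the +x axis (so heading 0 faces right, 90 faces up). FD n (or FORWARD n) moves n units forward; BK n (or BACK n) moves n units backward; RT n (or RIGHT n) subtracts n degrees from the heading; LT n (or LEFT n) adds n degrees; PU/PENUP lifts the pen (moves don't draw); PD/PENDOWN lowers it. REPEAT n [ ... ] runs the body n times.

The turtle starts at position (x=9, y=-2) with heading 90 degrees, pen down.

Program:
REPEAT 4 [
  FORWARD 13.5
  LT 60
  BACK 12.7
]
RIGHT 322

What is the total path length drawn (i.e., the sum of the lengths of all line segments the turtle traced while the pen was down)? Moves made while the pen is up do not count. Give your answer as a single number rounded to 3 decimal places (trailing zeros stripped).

Executing turtle program step by step:
Start: pos=(9,-2), heading=90, pen down
REPEAT 4 [
  -- iteration 1/4 --
  FD 13.5: (9,-2) -> (9,11.5) [heading=90, draw]
  LT 60: heading 90 -> 150
  BK 12.7: (9,11.5) -> (19.999,5.15) [heading=150, draw]
  -- iteration 2/4 --
  FD 13.5: (19.999,5.15) -> (8.307,11.9) [heading=150, draw]
  LT 60: heading 150 -> 210
  BK 12.7: (8.307,11.9) -> (19.306,18.25) [heading=210, draw]
  -- iteration 3/4 --
  FD 13.5: (19.306,18.25) -> (7.614,11.5) [heading=210, draw]
  LT 60: heading 210 -> 270
  BK 12.7: (7.614,11.5) -> (7.614,24.2) [heading=270, draw]
  -- iteration 4/4 --
  FD 13.5: (7.614,24.2) -> (7.614,10.7) [heading=270, draw]
  LT 60: heading 270 -> 330
  BK 12.7: (7.614,10.7) -> (-3.384,17.05) [heading=330, draw]
]
RT 322: heading 330 -> 8
Final: pos=(-3.384,17.05), heading=8, 8 segment(s) drawn

Segment lengths:
  seg 1: (9,-2) -> (9,11.5), length = 13.5
  seg 2: (9,11.5) -> (19.999,5.15), length = 12.7
  seg 3: (19.999,5.15) -> (8.307,11.9), length = 13.5
  seg 4: (8.307,11.9) -> (19.306,18.25), length = 12.7
  seg 5: (19.306,18.25) -> (7.614,11.5), length = 13.5
  seg 6: (7.614,11.5) -> (7.614,24.2), length = 12.7
  seg 7: (7.614,24.2) -> (7.614,10.7), length = 13.5
  seg 8: (7.614,10.7) -> (-3.384,17.05), length = 12.7
Total = 104.8

Answer: 104.8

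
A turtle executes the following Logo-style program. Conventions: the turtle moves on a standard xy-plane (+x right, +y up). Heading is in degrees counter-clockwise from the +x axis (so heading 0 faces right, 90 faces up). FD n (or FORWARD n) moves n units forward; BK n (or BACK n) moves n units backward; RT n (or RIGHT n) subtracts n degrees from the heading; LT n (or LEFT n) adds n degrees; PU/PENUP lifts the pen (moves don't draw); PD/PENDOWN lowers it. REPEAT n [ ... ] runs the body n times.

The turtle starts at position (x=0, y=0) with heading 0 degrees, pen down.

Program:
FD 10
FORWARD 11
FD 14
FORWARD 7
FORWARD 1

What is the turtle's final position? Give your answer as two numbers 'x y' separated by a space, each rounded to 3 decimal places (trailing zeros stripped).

Executing turtle program step by step:
Start: pos=(0,0), heading=0, pen down
FD 10: (0,0) -> (10,0) [heading=0, draw]
FD 11: (10,0) -> (21,0) [heading=0, draw]
FD 14: (21,0) -> (35,0) [heading=0, draw]
FD 7: (35,0) -> (42,0) [heading=0, draw]
FD 1: (42,0) -> (43,0) [heading=0, draw]
Final: pos=(43,0), heading=0, 5 segment(s) drawn

Answer: 43 0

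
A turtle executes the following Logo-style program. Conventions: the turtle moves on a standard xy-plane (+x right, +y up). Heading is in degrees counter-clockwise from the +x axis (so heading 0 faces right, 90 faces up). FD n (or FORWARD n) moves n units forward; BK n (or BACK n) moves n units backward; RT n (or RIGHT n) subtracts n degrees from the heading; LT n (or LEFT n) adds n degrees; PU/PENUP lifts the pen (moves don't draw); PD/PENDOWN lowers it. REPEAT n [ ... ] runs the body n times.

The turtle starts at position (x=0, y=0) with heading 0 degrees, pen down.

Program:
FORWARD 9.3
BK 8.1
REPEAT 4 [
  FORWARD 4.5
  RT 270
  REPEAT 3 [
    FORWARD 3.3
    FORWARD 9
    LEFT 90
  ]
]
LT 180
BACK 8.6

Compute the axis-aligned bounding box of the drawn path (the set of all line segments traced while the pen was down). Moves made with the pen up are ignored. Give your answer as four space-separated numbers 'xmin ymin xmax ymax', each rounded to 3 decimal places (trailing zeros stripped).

Answer: -30 0 9.3 12.3

Derivation:
Executing turtle program step by step:
Start: pos=(0,0), heading=0, pen down
FD 9.3: (0,0) -> (9.3,0) [heading=0, draw]
BK 8.1: (9.3,0) -> (1.2,0) [heading=0, draw]
REPEAT 4 [
  -- iteration 1/4 --
  FD 4.5: (1.2,0) -> (5.7,0) [heading=0, draw]
  RT 270: heading 0 -> 90
  REPEAT 3 [
    -- iteration 1/3 --
    FD 3.3: (5.7,0) -> (5.7,3.3) [heading=90, draw]
    FD 9: (5.7,3.3) -> (5.7,12.3) [heading=90, draw]
    LT 90: heading 90 -> 180
    -- iteration 2/3 --
    FD 3.3: (5.7,12.3) -> (2.4,12.3) [heading=180, draw]
    FD 9: (2.4,12.3) -> (-6.6,12.3) [heading=180, draw]
    LT 90: heading 180 -> 270
    -- iteration 3/3 --
    FD 3.3: (-6.6,12.3) -> (-6.6,9) [heading=270, draw]
    FD 9: (-6.6,9) -> (-6.6,0) [heading=270, draw]
    LT 90: heading 270 -> 0
  ]
  -- iteration 2/4 --
  FD 4.5: (-6.6,0) -> (-2.1,0) [heading=0, draw]
  RT 270: heading 0 -> 90
  REPEAT 3 [
    -- iteration 1/3 --
    FD 3.3: (-2.1,0) -> (-2.1,3.3) [heading=90, draw]
    FD 9: (-2.1,3.3) -> (-2.1,12.3) [heading=90, draw]
    LT 90: heading 90 -> 180
    -- iteration 2/3 --
    FD 3.3: (-2.1,12.3) -> (-5.4,12.3) [heading=180, draw]
    FD 9: (-5.4,12.3) -> (-14.4,12.3) [heading=180, draw]
    LT 90: heading 180 -> 270
    -- iteration 3/3 --
    FD 3.3: (-14.4,12.3) -> (-14.4,9) [heading=270, draw]
    FD 9: (-14.4,9) -> (-14.4,0) [heading=270, draw]
    LT 90: heading 270 -> 0
  ]
  -- iteration 3/4 --
  FD 4.5: (-14.4,0) -> (-9.9,0) [heading=0, draw]
  RT 270: heading 0 -> 90
  REPEAT 3 [
    -- iteration 1/3 --
    FD 3.3: (-9.9,0) -> (-9.9,3.3) [heading=90, draw]
    FD 9: (-9.9,3.3) -> (-9.9,12.3) [heading=90, draw]
    LT 90: heading 90 -> 180
    -- iteration 2/3 --
    FD 3.3: (-9.9,12.3) -> (-13.2,12.3) [heading=180, draw]
    FD 9: (-13.2,12.3) -> (-22.2,12.3) [heading=180, draw]
    LT 90: heading 180 -> 270
    -- iteration 3/3 --
    FD 3.3: (-22.2,12.3) -> (-22.2,9) [heading=270, draw]
    FD 9: (-22.2,9) -> (-22.2,0) [heading=270, draw]
    LT 90: heading 270 -> 0
  ]
  -- iteration 4/4 --
  FD 4.5: (-22.2,0) -> (-17.7,0) [heading=0, draw]
  RT 270: heading 0 -> 90
  REPEAT 3 [
    -- iteration 1/3 --
    FD 3.3: (-17.7,0) -> (-17.7,3.3) [heading=90, draw]
    FD 9: (-17.7,3.3) -> (-17.7,12.3) [heading=90, draw]
    LT 90: heading 90 -> 180
    -- iteration 2/3 --
    FD 3.3: (-17.7,12.3) -> (-21,12.3) [heading=180, draw]
    FD 9: (-21,12.3) -> (-30,12.3) [heading=180, draw]
    LT 90: heading 180 -> 270
    -- iteration 3/3 --
    FD 3.3: (-30,12.3) -> (-30,9) [heading=270, draw]
    FD 9: (-30,9) -> (-30,0) [heading=270, draw]
    LT 90: heading 270 -> 0
  ]
]
LT 180: heading 0 -> 180
BK 8.6: (-30,0) -> (-21.4,0) [heading=180, draw]
Final: pos=(-21.4,0), heading=180, 31 segment(s) drawn

Segment endpoints: x in {-30, -22.2, -21.4, -21, -17.7, -14.4, -13.2, -9.9, -9.9, -6.6, -6.6, -5.4, -2.1, -2.1, -2.1, 0, 1.2, 2.4, 5.7, 5.7, 5.7, 9.3}, y in {0, 0, 3.3, 9, 12.3, 12.3}
xmin=-30, ymin=0, xmax=9.3, ymax=12.3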